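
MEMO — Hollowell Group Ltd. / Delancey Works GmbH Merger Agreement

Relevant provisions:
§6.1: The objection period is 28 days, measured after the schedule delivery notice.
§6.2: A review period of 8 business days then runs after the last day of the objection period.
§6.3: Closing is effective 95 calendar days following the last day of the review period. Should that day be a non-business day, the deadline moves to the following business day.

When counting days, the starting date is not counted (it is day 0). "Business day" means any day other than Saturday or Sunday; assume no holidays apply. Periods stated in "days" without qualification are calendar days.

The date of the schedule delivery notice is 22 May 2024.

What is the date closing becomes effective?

4 October 2024

Adding 28 calendar days to 22 May 2024 gives 19 June 2024, which is the last day of the objection period.
The last day of the review period: 8 business days after Wednesday, 19 June 2024, skipping weekends — Jun 20, Jun 21, Jun 24, Jun 25, Jun 26, Jun 27, Jun 28, Jul 1 — lands on Monday, 1 July 2024.
The date closing becomes effective: 1 July 2024 + 95 days = 4 October 2024. 4 October 2024 is a Friday, so no roll-forward applies.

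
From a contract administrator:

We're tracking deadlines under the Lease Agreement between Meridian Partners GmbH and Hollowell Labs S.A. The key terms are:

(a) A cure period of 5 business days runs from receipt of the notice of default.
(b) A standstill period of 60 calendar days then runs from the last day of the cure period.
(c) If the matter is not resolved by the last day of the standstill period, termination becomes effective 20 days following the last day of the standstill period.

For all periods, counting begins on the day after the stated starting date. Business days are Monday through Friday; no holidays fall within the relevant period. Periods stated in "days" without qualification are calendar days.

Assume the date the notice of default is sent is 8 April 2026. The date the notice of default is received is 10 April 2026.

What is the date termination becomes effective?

The last day of the cure period: counting 5 business days from Friday, 10 April 2026 (Apr 13, Apr 14, Apr 15, Apr 16, Apr 17, skipping weekends) reaches Friday, 17 April 2026.
Adding 60 calendar days to 17 April 2026 gives 16 June 2026, which is the last day of the standstill period.
The date termination becomes effective: 20 calendar days after 16 June 2026 is 6 July 2026.

6 July 2026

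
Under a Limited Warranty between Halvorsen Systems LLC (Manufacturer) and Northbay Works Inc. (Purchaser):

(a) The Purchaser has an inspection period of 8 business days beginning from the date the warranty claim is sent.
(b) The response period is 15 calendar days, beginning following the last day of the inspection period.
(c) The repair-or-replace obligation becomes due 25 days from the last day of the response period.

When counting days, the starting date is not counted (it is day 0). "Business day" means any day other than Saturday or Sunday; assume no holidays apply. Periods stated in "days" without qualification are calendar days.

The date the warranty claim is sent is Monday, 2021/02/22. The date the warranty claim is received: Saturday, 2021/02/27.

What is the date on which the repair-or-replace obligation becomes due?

2021/04/13

The last day of the inspection period: counting 8 business days from Monday, 2021/02/22 (Feb 23, Feb 24, Feb 25, Feb 26, Mar 1, Mar 2, Mar 3, Mar 4, skipping weekends) reaches Thursday, 2021/03/04.
The last day of the response period: 15 calendar days after 2021/03/04 is 2021/03/19.
The date on which the repair-or-replace obligation becomes due: 25 calendar days after 2021/03/19 is 2021/04/13.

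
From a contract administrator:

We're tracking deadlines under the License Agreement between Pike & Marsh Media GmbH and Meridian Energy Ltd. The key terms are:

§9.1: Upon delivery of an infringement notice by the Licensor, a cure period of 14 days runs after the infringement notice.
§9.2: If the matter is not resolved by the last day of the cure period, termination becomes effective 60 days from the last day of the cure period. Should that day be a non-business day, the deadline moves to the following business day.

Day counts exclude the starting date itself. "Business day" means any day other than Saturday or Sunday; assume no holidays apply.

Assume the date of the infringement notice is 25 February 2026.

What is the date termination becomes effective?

The last day of the cure period: 25 February 2026 + 14 days = 11 March 2026.
Adding 60 calendar days to 11 March 2026 gives 10 May 2026, which is the date termination becomes effective. That falls on a Sunday, so it rolls to the next business day, Monday, 11 May 2026.

11 May 2026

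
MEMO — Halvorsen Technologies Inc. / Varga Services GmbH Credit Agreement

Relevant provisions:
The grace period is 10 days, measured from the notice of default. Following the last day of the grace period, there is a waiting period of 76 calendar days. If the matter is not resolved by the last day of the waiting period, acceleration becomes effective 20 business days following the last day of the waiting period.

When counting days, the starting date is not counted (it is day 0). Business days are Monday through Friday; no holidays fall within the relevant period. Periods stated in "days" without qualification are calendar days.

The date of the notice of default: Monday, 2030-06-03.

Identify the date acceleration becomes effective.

The last day of the grace period: 10 calendar days after 2030-06-03 is 2030-06-13.
The last day of the waiting period: 76 calendar days after 2030-06-13 is 2030-08-28.
The date acceleration becomes effective: 20 business days after Wednesday, 2030-08-28, skipping weekends — Aug 29, Aug 30, Sep 2, Sep 3, …, Sep 23, Sep 24, Sep 25 — lands on Wednesday, 2030-09-25.

2030-09-25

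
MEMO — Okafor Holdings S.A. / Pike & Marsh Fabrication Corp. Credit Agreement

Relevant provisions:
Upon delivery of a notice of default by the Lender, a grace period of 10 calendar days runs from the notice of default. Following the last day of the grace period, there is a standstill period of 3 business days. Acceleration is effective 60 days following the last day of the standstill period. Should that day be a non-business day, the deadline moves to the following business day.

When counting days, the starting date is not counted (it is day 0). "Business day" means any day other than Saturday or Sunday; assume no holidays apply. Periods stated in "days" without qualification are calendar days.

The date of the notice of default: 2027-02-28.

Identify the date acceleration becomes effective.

The last day of the grace period: 2027-02-28 + 10 days = 2027-03-10.
The last day of the standstill period: 3 business days after Wednesday, 2027-03-10, skipping weekends — Mar 11, Mar 12, Mar 15 — lands on Monday, 2027-03-15.
Adding 60 calendar days to 2027-03-15 gives 2027-05-14, which is the date acceleration becomes effective. 2027-05-14 is a Friday, so no roll-forward applies.

2027-05-14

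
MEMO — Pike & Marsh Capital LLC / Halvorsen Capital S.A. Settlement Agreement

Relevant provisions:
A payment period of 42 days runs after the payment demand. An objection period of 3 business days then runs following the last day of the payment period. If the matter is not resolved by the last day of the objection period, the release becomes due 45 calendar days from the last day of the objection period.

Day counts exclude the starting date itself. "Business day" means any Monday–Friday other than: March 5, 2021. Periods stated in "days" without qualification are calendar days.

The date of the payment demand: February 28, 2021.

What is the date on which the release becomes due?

May 29, 2021

Adding 42 calendar days to February 28, 2021 gives April 11, 2021, which is the last day of the payment period.
From Sunday, April 11, 2021, 3 business days (Apr 12, Apr 13, Apr 14, skipping weekends) brings us to Wednesday, April 14, 2021, which is the last day of the objection period.
Adding 45 calendar days to April 14, 2021 gives May 29, 2021, which is the date on which the release becomes due.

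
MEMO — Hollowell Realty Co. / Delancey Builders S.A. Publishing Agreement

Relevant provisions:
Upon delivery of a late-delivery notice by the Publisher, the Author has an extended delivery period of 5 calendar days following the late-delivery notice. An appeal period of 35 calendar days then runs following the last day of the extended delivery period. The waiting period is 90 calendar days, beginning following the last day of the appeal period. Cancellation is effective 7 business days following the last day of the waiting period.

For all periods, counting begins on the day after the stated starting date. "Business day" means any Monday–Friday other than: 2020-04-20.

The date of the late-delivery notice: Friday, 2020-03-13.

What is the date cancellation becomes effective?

The last day of the extended delivery period: 5 calendar days after 2020-03-13 is 2020-03-18.
The last day of the appeal period: 35 calendar days after 2020-03-18 is 2020-04-22.
The last day of the waiting period: 2020-04-22 + 90 days = 2020-07-21.
From Tuesday, 2020-07-21, 7 business days (Jul 22, Jul 23, Jul 24, Jul 27, Jul 28, Jul 29, Jul 30, skipping weekends) brings us to Thursday, 2020-07-30, which is the date cancellation becomes effective.

2020-07-30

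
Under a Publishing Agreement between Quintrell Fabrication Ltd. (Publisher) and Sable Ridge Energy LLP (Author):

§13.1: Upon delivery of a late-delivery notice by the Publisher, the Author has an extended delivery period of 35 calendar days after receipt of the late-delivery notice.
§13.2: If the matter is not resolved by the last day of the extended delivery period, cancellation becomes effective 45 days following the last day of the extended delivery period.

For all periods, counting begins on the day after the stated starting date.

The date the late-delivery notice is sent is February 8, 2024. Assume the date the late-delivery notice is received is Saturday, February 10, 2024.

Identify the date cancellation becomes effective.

April 30, 2024

The last day of the extended delivery period: February 10, 2024 + 35 days = March 16, 2024.
The date cancellation becomes effective: 45 calendar days after March 16, 2024 is April 30, 2024.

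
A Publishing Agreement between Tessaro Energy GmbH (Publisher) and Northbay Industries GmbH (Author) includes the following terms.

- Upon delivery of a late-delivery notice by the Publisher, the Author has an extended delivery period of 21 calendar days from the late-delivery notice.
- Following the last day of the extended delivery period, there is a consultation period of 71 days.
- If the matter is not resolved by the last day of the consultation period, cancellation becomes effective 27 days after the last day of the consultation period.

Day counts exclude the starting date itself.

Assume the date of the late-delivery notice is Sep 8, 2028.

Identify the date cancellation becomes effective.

Jan 5, 2029

Adding 21 calendar days to Sep 8, 2028 gives Sep 29, 2028, which is the last day of the extended delivery period.
The last day of the consultation period: Sep 29, 2028 + 71 days = Dec 9, 2028.
The date cancellation becomes effective: 27 calendar days after Dec 9, 2028 is Jan 5, 2029.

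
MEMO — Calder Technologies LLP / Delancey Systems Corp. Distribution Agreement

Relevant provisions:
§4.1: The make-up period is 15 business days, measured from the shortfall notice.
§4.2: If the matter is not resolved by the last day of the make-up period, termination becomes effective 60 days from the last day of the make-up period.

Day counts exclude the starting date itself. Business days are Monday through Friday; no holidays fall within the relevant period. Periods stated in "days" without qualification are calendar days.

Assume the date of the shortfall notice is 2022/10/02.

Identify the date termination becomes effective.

The last day of the make-up period: counting 15 business days from Sunday, 2022/10/02 (Oct 3, Oct 4, Oct 5, Oct 6, …, Oct 19, Oct 20, Oct 21, skipping weekends) reaches Friday, 2022/10/21.
Adding 60 calendar days to 2022/10/21 gives 2022/12/20, which is the date termination becomes effective.

2022/12/20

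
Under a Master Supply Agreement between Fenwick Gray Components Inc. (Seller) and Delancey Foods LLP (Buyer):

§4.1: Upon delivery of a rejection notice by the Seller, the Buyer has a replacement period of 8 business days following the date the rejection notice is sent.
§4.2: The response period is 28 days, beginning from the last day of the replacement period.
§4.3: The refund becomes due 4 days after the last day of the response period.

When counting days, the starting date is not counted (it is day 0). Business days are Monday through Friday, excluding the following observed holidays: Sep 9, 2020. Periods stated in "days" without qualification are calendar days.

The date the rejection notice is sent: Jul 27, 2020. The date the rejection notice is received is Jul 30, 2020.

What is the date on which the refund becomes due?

The last day of the replacement period: 8 business days after Monday, Jul 27, 2020, skipping weekends — Jul 28, Jul 29, Jul 30, Jul 31, Aug 3, Aug 4, Aug 5, Aug 6 — lands on Thursday, Aug 6, 2020.
The last day of the response period: 28 calendar days after Aug 6, 2020 is Sep 3, 2020.
The date on which the refund becomes due: 4 calendar days after Sep 3, 2020 is Sep 7, 2020.

Sep 7, 2020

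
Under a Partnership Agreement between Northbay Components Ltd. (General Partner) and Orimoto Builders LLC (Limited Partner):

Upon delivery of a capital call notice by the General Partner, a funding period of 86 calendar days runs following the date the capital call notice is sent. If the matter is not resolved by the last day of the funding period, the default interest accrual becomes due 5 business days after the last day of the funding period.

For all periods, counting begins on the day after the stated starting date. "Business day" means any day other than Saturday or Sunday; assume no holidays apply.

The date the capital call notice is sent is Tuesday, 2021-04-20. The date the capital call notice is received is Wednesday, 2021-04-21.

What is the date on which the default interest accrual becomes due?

2021-07-22

The last day of the funding period: 2021-04-20 + 86 days = 2021-07-15.
The date on which the default interest accrual becomes due: counting 5 business days from Thursday, 2021-07-15 (Jul 16, Jul 19, Jul 20, Jul 21, Jul 22, skipping weekends) reaches Thursday, 2021-07-22.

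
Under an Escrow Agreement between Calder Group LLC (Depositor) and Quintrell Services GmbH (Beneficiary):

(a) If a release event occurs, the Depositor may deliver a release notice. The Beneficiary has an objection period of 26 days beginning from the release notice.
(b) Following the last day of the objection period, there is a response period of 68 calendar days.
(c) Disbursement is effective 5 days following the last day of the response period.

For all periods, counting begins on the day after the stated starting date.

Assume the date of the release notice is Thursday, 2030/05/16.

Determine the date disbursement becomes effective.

The last day of the objection period: 2030/05/16 + 26 days = 2030/06/11.
The last day of the response period: 68 calendar days after 2030/06/11 is 2030/08/18.
The date disbursement becomes effective: 2030/08/18 + 5 days = 2030/08/23.

2030/08/23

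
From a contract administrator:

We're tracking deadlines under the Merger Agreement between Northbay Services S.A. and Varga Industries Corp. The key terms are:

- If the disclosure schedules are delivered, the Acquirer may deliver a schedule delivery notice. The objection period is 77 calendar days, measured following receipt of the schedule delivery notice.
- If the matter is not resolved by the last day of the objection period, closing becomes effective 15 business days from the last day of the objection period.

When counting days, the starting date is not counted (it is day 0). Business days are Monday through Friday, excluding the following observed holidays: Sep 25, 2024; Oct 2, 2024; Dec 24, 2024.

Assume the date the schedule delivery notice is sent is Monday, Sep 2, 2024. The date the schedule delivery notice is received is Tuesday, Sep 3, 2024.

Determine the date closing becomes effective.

The last day of the objection period: 77 calendar days after Sep 3, 2024 is Nov 19, 2024.
The date closing becomes effective: 15 business days after Tuesday, Nov 19, 2024, skipping weekends — Nov 20, Nov 21, Nov 22, Nov 25, …, Dec 6, Dec 9, Dec 10 — lands on Tuesday, Dec 10, 2024.

Dec 10, 2024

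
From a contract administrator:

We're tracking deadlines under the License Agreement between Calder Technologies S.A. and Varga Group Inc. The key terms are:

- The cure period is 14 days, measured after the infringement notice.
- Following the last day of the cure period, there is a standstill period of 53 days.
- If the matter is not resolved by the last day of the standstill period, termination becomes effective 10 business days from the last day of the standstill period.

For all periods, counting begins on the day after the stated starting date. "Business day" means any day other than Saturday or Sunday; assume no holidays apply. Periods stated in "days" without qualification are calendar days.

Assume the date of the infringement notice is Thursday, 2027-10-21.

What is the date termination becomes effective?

The last day of the cure period: 2027-10-21 + 14 days = 2027-11-04.
The last day of the standstill period: 2027-11-04 + 53 days = 2027-12-27.
The date termination becomes effective: 10 business days after Monday, 2027-12-27, skipping weekends — Dec 28, Dec 29, Dec 30, Dec 31, Jan 3, Jan 4, Jan 5, Jan 6, Jan 7, Jan 10 — lands on Monday, 2028-01-10.

2028-01-10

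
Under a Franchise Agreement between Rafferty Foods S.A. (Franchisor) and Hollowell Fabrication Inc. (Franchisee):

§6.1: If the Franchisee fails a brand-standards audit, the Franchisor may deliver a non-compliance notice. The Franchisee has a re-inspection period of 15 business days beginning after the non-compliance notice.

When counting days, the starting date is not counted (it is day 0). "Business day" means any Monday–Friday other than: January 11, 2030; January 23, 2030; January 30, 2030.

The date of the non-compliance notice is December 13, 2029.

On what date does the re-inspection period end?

From Thursday, December 13, 2029, 15 business days (Dec 14, Dec 17, Dec 18, Dec 19, …, Jan 1, Jan 2, Jan 3, skipping weekends) brings us to Thursday, January 3, 2030, which is the last day of the re-inspection period.

January 3, 2030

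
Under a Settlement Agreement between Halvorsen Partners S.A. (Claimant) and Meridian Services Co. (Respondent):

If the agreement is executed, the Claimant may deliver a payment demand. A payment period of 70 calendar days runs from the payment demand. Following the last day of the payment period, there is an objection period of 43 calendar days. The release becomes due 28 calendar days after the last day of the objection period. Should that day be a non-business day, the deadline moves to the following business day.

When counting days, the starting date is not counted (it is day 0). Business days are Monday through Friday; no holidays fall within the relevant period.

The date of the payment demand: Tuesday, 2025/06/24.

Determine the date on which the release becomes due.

2025/11/12

Adding 70 calendar days to 2025/06/24 gives 2025/09/02, which is the last day of the payment period.
Adding 43 calendar days to 2025/09/02 gives 2025/10/15, which is the last day of the objection period.
The date on which the release becomes due: 2025/10/15 + 28 days = 2025/11/12. 2025/11/12 is a Wednesday, so no roll-forward applies.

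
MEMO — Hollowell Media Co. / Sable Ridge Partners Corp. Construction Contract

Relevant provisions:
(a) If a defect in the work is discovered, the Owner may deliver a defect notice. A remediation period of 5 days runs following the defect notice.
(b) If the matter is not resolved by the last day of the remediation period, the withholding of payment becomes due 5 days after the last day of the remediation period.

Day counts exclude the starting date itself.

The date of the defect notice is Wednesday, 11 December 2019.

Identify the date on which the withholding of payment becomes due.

21 December 2019

The last day of the remediation period: 11 December 2019 + 5 days = 16 December 2019.
Adding 5 calendar days to 16 December 2019 gives 21 December 2019, which is the date on which the withholding of payment becomes due.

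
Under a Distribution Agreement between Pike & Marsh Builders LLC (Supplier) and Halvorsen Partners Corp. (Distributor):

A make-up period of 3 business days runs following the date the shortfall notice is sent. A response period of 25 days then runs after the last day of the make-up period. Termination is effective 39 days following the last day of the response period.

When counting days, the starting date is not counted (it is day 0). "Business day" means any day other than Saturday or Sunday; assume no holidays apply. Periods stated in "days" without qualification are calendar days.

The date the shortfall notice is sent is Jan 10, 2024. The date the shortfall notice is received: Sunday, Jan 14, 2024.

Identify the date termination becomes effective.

Mar 19, 2024

From Wednesday, Jan 10, 2024, 3 business days (Jan 11, Jan 12, Jan 15, skipping weekends) brings us to Monday, Jan 15, 2024, which is the last day of the make-up period.
The last day of the response period: 25 calendar days after Jan 15, 2024 is Feb 9, 2024.
Adding 39 calendar days to Feb 9, 2024 gives Mar 19, 2024, which is the date termination becomes effective.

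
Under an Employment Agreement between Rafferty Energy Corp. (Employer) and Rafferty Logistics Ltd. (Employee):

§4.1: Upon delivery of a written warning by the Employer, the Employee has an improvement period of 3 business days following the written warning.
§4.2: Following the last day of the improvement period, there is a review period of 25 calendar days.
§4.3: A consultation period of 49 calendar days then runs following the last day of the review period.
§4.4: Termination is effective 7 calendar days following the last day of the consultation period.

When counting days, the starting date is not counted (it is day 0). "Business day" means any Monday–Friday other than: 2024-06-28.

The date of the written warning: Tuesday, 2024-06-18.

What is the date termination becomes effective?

From Tuesday, 2024-06-18, 3 business days (Jun 19, Jun 20, Jun 21, skipping weekends) brings us to Friday, 2024-06-21, which is the last day of the improvement period.
Adding 25 calendar days to 2024-06-21 gives 2024-07-16, which is the last day of the review period.
Adding 49 calendar days to 2024-07-16 gives 2024-09-03, which is the last day of the consultation period.
Adding 7 calendar days to 2024-09-03 gives 2024-09-10, which is the date termination becomes effective.

2024-09-10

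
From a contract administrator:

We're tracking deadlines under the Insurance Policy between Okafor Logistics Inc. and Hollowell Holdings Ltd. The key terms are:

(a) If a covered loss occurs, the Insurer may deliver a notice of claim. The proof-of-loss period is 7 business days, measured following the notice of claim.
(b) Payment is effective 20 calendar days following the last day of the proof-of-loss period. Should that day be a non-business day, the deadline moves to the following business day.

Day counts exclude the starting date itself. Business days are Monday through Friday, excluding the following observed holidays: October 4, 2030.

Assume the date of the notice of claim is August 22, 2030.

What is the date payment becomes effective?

September 23, 2030

From Thursday, August 22, 2030, 7 business days (Aug 23, Aug 26, Aug 27, Aug 28, Aug 29, Aug 30, Sep 2, skipping weekends) brings us to Monday, September 2, 2030, which is the last day of the proof-of-loss period.
The date payment becomes effective: September 2, 2030 + 20 days = September 22, 2030. That falls on a Sunday, so it rolls to the next business day, Monday, September 23, 2030.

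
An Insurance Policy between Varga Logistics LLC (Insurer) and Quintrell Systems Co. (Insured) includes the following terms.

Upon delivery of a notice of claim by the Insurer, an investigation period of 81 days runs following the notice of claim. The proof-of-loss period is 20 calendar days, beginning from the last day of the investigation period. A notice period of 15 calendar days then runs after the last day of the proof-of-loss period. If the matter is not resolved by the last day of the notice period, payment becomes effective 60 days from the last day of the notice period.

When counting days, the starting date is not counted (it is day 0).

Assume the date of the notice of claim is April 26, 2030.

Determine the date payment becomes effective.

October 19, 2030

The last day of the investigation period: 81 calendar days after April 26, 2030 is July 16, 2030.
The last day of the proof-of-loss period: 20 calendar days after July 16, 2030 is August 5, 2030.
The last day of the notice period: 15 calendar days after August 5, 2030 is August 20, 2030.
The date payment becomes effective: 60 calendar days after August 20, 2030 is October 19, 2030.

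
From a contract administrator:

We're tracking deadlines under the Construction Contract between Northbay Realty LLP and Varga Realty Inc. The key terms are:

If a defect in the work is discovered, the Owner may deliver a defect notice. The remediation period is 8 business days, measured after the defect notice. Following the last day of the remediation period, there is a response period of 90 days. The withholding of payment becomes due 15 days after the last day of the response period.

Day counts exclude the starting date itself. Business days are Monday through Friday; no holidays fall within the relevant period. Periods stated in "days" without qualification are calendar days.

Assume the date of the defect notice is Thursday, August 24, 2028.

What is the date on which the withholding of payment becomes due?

December 19, 2028

The last day of the remediation period: 8 business days after Thursday, August 24, 2028, skipping weekends — Aug 25, Aug 28, Aug 29, Aug 30, Aug 31, Sep 1, Sep 4, Sep 5 — lands on Tuesday, September 5, 2028.
Adding 90 calendar days to September 5, 2028 gives December 4, 2028, which is the last day of the response period.
Adding 15 calendar days to December 4, 2028 gives December 19, 2028, which is the date on which the withholding of payment becomes due.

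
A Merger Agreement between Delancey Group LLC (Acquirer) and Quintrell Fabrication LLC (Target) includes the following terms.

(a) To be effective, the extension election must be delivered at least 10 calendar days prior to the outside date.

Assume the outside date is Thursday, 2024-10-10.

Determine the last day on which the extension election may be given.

2024-09-30

Counting back 10 calendar days from 2024-10-10 gives 2024-09-30.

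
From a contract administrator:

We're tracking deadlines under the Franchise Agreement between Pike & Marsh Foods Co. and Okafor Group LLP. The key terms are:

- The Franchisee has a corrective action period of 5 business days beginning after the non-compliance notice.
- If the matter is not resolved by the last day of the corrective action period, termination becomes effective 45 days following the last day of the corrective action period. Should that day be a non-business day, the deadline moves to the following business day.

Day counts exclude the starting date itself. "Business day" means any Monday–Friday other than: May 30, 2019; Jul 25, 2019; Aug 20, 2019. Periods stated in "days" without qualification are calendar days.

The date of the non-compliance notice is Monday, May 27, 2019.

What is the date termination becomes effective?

Jul 19, 2019

The last day of the corrective action period: counting 5 business days from Monday, May 27, 2019 (May 28, May 29, May 31, Jun 3, Jun 4, skipping weekends and the listed holiday on May 30) reaches Tuesday, Jun 4, 2019.
The date termination becomes effective: 45 calendar days after Jun 4, 2019 is Jul 19, 2019. Jul 19, 2019 is a Friday and is not a listed holiday, so no roll-forward applies.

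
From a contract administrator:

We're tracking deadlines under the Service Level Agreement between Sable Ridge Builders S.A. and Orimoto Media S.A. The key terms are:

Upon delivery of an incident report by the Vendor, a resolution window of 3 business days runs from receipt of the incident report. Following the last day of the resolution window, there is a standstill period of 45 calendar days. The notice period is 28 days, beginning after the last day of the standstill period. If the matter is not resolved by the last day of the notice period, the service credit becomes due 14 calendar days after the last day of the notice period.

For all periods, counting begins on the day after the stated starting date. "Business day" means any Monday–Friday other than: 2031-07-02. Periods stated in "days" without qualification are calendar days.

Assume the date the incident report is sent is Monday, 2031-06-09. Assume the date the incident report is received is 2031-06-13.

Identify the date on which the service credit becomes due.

From Friday, 2031-06-13, 3 business days (Jun 16, Jun 17, Jun 18, skipping weekends) brings us to Wednesday, 2031-06-18, which is the last day of the resolution window.
Adding 45 calendar days to 2031-06-18 gives 2031-08-02, which is the last day of the standstill period.
Adding 28 calendar days to 2031-08-02 gives 2031-08-30, which is the last day of the notice period.
The date on which the service credit becomes due: 14 calendar days after 2031-08-30 is 2031-09-13.

2031-09-13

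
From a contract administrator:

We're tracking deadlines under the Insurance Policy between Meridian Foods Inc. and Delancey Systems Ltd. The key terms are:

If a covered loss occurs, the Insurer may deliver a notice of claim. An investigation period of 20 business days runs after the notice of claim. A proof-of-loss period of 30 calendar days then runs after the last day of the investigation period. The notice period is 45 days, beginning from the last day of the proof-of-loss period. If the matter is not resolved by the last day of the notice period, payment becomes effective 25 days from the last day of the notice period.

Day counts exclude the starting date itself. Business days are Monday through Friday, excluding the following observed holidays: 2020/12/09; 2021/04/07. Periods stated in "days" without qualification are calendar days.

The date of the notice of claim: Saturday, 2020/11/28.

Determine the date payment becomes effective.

The last day of the investigation period: 20 business days after Saturday, 2020/11/28, skipping weekends and the listed holiday on Dec 9 — Nov 30, Dec 1, Dec 2, Dec 3, …, Dec 24, Dec 25, Dec 28 — lands on Monday, 2020/12/28.
The last day of the proof-of-loss period: 2020/12/28 + 30 days = 2021/01/27.
The last day of the notice period: 45 calendar days after 2021/01/27 is 2021/03/13.
The date payment becomes effective: 2021/03/13 + 25 days = 2021/04/07.

2021/04/07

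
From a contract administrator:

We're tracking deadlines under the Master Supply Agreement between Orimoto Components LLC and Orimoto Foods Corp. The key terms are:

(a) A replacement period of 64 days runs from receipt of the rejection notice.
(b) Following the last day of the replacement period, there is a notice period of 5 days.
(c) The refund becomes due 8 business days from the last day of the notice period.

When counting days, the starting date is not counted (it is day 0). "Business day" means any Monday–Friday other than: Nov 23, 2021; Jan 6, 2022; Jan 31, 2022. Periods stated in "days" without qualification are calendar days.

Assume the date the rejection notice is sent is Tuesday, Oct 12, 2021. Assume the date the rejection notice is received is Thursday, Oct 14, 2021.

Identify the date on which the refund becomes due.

Jan 3, 2022

The last day of the replacement period: Oct 14, 2021 + 64 days = Dec 17, 2021.
The last day of the notice period: 5 calendar days after Dec 17, 2021 is Dec 22, 2021.
The date on which the refund becomes due: counting 8 business days from Wednesday, Dec 22, 2021 (Dec 23, Dec 24, Dec 27, Dec 28, Dec 29, Dec 30, Dec 31, Jan 3, skipping weekends) reaches Monday, Jan 3, 2022.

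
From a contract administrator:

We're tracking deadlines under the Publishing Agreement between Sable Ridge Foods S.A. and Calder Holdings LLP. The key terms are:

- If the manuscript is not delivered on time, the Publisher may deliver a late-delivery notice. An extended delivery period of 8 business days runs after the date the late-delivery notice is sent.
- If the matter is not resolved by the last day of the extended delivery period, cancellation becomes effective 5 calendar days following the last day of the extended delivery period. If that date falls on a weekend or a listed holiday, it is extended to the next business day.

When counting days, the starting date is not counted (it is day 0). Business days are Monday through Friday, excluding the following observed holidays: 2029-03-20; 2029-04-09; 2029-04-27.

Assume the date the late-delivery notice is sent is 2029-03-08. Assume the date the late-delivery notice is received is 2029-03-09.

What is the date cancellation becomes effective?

2029-03-26

From Thursday, 2029-03-08, 8 business days (Mar 9, Mar 12, Mar 13, Mar 14, Mar 15, Mar 16, Mar 19, Mar 21, skipping weekends and the listed holiday on Mar 20) brings us to Wednesday, 2029-03-21, which is the last day of the extended delivery period.
Adding 5 calendar days to 2029-03-21 gives 2029-03-26, which is the date cancellation becomes effective. 2029-03-26 is a Monday and is not a listed holiday, so no roll-forward applies.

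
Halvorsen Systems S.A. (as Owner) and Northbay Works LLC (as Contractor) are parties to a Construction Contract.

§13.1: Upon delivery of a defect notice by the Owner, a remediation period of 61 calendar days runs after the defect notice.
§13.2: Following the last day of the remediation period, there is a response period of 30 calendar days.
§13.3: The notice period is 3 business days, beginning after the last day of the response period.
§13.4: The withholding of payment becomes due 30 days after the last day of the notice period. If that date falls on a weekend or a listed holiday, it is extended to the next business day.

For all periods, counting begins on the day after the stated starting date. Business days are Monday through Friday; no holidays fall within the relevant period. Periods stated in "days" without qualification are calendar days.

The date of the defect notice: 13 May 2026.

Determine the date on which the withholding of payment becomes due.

16 September 2026

The last day of the remediation period: 61 calendar days after 13 May 2026 is 13 July 2026.
The last day of the response period: 30 calendar days after 13 July 2026 is 12 August 2026.
The last day of the notice period: 3 business days after Wednesday, 12 August 2026, skipping weekends — Aug 13, Aug 14, Aug 17 — lands on Monday, 17 August 2026.
Adding 30 calendar days to 17 August 2026 gives 16 September 2026, which is the date on which the withholding of payment becomes due. 16 September 2026 is a Wednesday, so no roll-forward applies.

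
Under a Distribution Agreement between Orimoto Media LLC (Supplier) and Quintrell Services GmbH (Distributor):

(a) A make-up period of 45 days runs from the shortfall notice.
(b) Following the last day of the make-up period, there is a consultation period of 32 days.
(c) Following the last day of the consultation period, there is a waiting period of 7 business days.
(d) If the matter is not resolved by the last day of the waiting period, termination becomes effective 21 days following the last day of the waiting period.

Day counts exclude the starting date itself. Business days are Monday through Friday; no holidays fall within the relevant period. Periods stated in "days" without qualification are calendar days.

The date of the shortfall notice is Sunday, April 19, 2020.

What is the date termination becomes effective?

The last day of the make-up period: 45 calendar days after April 19, 2020 is June 3, 2020.
Adding 32 calendar days to June 3, 2020 gives July 5, 2020, which is the last day of the consultation period.
The last day of the waiting period: 7 business days after Sunday, July 5, 2020, skipping weekends — Jul 6, Jul 7, Jul 8, Jul 9, Jul 10, Jul 13, Jul 14 — lands on Tuesday, July 14, 2020.
The date termination becomes effective: 21 calendar days after July 14, 2020 is August 4, 2020.

August 4, 2020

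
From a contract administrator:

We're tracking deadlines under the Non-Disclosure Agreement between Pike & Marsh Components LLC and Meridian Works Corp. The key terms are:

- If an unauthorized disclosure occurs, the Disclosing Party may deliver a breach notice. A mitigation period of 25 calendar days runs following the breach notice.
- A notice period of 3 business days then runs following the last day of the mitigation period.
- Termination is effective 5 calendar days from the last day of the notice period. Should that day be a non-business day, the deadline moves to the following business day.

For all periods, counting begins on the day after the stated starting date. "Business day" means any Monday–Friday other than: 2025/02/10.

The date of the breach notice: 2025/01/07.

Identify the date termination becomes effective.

The last day of the mitigation period: 2025/01/07 + 25 days = 2025/02/01.
From Saturday, 2025/02/01, 3 business days (Feb 3, Feb 4, Feb 5, skipping weekends) brings us to Wednesday, 2025/02/05, which is the last day of the notice period.
The date termination becomes effective: 2025/02/05 + 5 days = 2025/02/10. That falls on Monday, a listed holiday, so it rolls to the next business day, Tuesday, 2025/02/11.

2025/02/11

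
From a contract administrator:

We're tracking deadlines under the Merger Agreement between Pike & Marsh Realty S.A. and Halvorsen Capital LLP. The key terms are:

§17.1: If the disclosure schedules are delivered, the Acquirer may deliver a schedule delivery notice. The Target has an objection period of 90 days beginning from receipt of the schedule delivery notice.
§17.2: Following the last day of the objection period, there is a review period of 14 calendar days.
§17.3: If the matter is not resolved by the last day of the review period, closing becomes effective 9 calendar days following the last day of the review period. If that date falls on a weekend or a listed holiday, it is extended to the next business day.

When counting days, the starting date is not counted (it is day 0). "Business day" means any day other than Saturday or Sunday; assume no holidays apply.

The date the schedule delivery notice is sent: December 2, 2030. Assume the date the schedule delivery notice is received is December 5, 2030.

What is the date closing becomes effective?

Adding 90 calendar days to December 5, 2030 gives March 5, 2031, which is the last day of the objection period.
The last day of the review period: March 5, 2031 + 14 days = March 19, 2031.
Adding 9 calendar days to March 19, 2031 gives March 28, 2031, which is the date closing becomes effective. March 28, 2031 is a Friday, so no roll-forward applies.

March 28, 2031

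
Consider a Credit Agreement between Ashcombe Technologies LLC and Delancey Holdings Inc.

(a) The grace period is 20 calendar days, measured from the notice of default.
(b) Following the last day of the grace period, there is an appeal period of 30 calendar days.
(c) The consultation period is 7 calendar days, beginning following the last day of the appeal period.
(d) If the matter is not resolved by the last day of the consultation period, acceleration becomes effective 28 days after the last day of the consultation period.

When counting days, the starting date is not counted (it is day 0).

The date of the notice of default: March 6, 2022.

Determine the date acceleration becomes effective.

May 30, 2022

The last day of the grace period: 20 calendar days after March 6, 2022 is March 26, 2022.
Adding 30 calendar days to March 26, 2022 gives April 25, 2022, which is the last day of the appeal period.
The last day of the consultation period: 7 calendar days after April 25, 2022 is May 2, 2022.
The date acceleration becomes effective: May 2, 2022 + 28 days = May 30, 2022.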